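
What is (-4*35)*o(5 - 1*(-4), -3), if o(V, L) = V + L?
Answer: -840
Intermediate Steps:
o(V, L) = L + V
(-4*35)*o(5 - 1*(-4), -3) = (-4*35)*(-3 + (5 - 1*(-4))) = -140*(-3 + (5 + 4)) = -140*(-3 + 9) = -140*6 = -840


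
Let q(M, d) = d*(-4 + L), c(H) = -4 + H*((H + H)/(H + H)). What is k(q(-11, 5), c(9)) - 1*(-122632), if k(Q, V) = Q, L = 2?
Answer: 122622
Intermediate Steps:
c(H) = -4 + H (c(H) = -4 + H*((2*H)/((2*H))) = -4 + H*((2*H)*(1/(2*H))) = -4 + H*1 = -4 + H)
q(M, d) = -2*d (q(M, d) = d*(-4 + 2) = d*(-2) = -2*d)
k(q(-11, 5), c(9)) - 1*(-122632) = -2*5 - 1*(-122632) = -10 + 122632 = 122622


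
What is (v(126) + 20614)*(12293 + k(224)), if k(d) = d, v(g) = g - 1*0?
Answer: 259602580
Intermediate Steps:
v(g) = g (v(g) = g + 0 = g)
(v(126) + 20614)*(12293 + k(224)) = (126 + 20614)*(12293 + 224) = 20740*12517 = 259602580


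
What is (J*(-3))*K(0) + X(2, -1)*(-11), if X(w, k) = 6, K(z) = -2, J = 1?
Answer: -60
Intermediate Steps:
(J*(-3))*K(0) + X(2, -1)*(-11) = (1*(-3))*(-2) + 6*(-11) = -3*(-2) - 66 = 6 - 66 = -60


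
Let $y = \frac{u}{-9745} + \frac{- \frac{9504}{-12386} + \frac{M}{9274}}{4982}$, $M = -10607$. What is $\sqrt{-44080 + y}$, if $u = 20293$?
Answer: $\frac{i \sqrt{708148301107892902332857073485565}}{126745064691290} \approx 209.96 i$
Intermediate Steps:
$y = - \frac{527887310134097}{253490129382580}$ ($y = \frac{20293}{-9745} + \frac{- \frac{9504}{-12386} - \frac{10607}{9274}}{4982} = 20293 \left(- \frac{1}{9745}\right) + \left(\left(-9504\right) \left(- \frac{1}{12386}\right) - \frac{10607}{9274}\right) \frac{1}{4982} = - \frac{20293}{9745} + \left(\frac{432}{563} - \frac{10607}{9274}\right) \frac{1}{4982} = - \frac{20293}{9745} - \frac{1965373}{26012327284} = - \frac{527887310134097}{253490129382580} \approx -2.0825$)
$\sqrt{-44080 + y} = \sqrt{-44080 - \frac{527887310134097}{253490129382580}} = \sqrt{- \frac{11174372790494260497}{253490129382580}} = \frac{i \sqrt{708148301107892902332857073485565}}{126745064691290}$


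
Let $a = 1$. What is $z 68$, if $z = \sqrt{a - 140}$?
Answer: $68 i \sqrt{139} \approx 801.71 i$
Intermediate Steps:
$z = i \sqrt{139}$ ($z = \sqrt{1 - 140} = \sqrt{-139} = i \sqrt{139} \approx 11.79 i$)
$z 68 = i \sqrt{139} \cdot 68 = 68 i \sqrt{139}$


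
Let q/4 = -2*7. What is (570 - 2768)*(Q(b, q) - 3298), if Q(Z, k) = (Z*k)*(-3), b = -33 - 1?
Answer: 19803980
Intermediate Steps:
b = -34
q = -56 (q = 4*(-2*7) = 4*(-14) = -56)
Q(Z, k) = -3*Z*k
(570 - 2768)*(Q(b, q) - 3298) = (570 - 2768)*(-3*(-34)*(-56) - 3298) = -2198*(-5712 - 3298) = -2198*(-9010) = 19803980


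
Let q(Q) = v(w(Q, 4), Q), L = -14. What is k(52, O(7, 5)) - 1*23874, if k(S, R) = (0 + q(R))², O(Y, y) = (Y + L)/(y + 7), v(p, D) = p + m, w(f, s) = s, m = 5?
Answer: -23793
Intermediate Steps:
v(p, D) = 5 + p (v(p, D) = p + 5 = 5 + p)
O(Y, y) = (-14 + Y)/(7 + y) (O(Y, y) = (Y - 14)/(y + 7) = (-14 + Y)/(7 + y))
q(Q) = 9 (q(Q) = 5 + 4 = 9)
k(S, R) = 81 (k(S, R) = (0 + 9)² = 9² = 81)
k(52, O(7, 5)) - 1*23874 = 81 - 1*23874 = 81 - 23874 = -23793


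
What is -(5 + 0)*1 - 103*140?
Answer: -14425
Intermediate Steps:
-(5 + 0)*1 - 103*140 = -1*5*1 - 14420 = -5*1 - 14420 = -5 - 14420 = -14425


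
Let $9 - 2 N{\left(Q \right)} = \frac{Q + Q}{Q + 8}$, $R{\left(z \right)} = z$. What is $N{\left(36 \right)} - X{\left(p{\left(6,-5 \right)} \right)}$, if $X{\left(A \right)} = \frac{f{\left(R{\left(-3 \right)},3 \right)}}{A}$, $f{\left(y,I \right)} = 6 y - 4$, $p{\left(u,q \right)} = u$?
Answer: $\frac{485}{66} \approx 7.3485$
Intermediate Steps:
$N{\left(Q \right)} = \frac{9}{2} - \frac{Q}{8 + Q}$ ($N{\left(Q \right)} = \frac{9}{2} - \frac{\left(Q + Q\right) \frac{1}{Q + 8}}{2} = \frac{9}{2} - \frac{2 Q \frac{1}{8 + Q}}{2} = \frac{9}{2} - \frac{Q}{8 + Q}$)
$f{\left(y,I \right)} = -4 + 6 y$
$X{\left(A \right)} = - \frac{22}{A}$ ($X{\left(A \right)} = \frac{-4 + 6 \left(-3\right)}{A} = \frac{-4 - 18}{A} = - \frac{22}{A}$)
$N{\left(36 \right)} - X{\left(p{\left(6,-5 \right)} \right)} = \frac{72 + 7 \cdot 36}{2 \left(8 + 36\right)} - - \frac{22}{6} = \frac{72 + 252}{2 \cdot 44} - \left(-22\right) \frac{1}{6} = \frac{1}{2} \cdot \frac{1}{44} \cdot 324 - - \frac{11}{3} = \frac{81}{22} + \frac{11}{3} = \frac{485}{66}$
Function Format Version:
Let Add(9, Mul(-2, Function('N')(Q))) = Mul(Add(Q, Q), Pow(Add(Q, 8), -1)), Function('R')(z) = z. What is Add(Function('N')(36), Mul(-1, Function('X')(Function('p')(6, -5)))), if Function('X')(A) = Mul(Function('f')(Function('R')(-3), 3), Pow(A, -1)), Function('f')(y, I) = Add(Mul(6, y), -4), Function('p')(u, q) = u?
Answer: Rational(485, 66) ≈ 7.3485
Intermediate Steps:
Function('N')(Q) = Add(Rational(9, 2), Mul(-1, Q, Pow(Add(8, Q), -1))) (Function('N')(Q) = Add(Rational(9, 2), Mul(Rational(-1, 2), Mul(Add(Q, Q), Pow(Add(Q, 8), -1)))) = Add(Rational(9, 2), Mul(Rational(-1, 2), Mul(Mul(2, Q), Pow(Add(8, Q), -1)))) = Add(Rational(9, 2), Mul(Rational(-1, 2), Mul(2, Q, Pow(Add(8, Q), -1)))) = Add(Rational(9, 2), Mul(-1, Q, Pow(Add(8, Q), -1))))
Function('f')(y, I) = Add(-4, Mul(6, y))
Function('X')(A) = Mul(-22, Pow(A, -1)) (Function('X')(A) = Mul(Add(-4, Mul(6, -3)), Pow(A, -1)) = Mul(Add(-4, -18), Pow(A, -1)) = Mul(-22, Pow(A, -1)))
Add(Function('N')(36), Mul(-1, Function('X')(Function('p')(6, -5)))) = Add(Mul(Rational(1, 2), Pow(Add(8, 36), -1), Add(72, Mul(7, 36))), Mul(-1, Mul(-22, Pow(6, -1)))) = Add(Mul(Rational(1, 2), Pow(44, -1), Add(72, 252)), Mul(-1, Mul(-22, Rational(1, 6)))) = Add(Mul(Rational(1, 2), Rational(1, 44), 324), Mul(-1, Rational(-11, 3))) = Add(Rational(81, 22), Rational(11, 3)) = Rational(485, 66)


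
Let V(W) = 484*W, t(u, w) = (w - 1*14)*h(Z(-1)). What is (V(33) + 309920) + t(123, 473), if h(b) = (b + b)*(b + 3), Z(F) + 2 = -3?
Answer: 335072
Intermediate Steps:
Z(F) = -5 (Z(F) = -2 - 3 = -5)
h(b) = 2*b*(3 + b) (h(b) = (2*b)*(3 + b) = 2*b*(3 + b))
t(u, w) = -280 + 20*w (t(u, w) = (w - 1*14)*(2*(-5)*(3 - 5)) = (w - 14)*(2*(-5)*(-2)) = (-14 + w)*20 = -280 + 20*w)
(V(33) + 309920) + t(123, 473) = (484*33 + 309920) + (-280 + 20*473) = (15972 + 309920) + (-280 + 9460) = 325892 + 9180 = 335072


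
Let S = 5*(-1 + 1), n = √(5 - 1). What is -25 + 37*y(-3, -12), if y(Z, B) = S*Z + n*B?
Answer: -913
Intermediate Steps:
n = 2 (n = √4 = 2)
S = 0 (S = 5*0 = 0)
y(Z, B) = 2*B (y(Z, B) = 0*Z + 2*B = 0 + 2*B = 2*B)
-25 + 37*y(-3, -12) = -25 + 37*(2*(-12)) = -25 + 37*(-24) = -25 - 888 = -913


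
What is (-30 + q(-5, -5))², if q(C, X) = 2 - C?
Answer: 529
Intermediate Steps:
(-30 + q(-5, -5))² = (-30 + (2 - 1*(-5)))² = (-30 + (2 + 5))² = (-30 + 7)² = (-23)² = 529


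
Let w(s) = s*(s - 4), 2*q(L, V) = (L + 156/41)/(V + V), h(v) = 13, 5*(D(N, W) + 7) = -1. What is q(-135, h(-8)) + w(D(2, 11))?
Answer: 4163637/53300 ≈ 78.117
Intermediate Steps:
D(N, W) = -36/5 (D(N, W) = -7 + (⅕)*(-1) = -7 - ⅕ = -36/5)
q(L, V) = (156/41 + L)/(4*V) (q(L, V) = ((L + 156/41)/(V + V))/2 = ((L + 156*(1/41))/((2*V)))/2 = ((L + 156/41)*(1/(2*V)))/2 = ((156/41 + L)*(1/(2*V)))/2 = ((156/41 + L)/(2*V))/2 = (156/41 + L)/(4*V))
w(s) = s*(-4 + s)
q(-135, h(-8)) + w(D(2, 11)) = (1/164)*(156 + 41*(-135))/13 - 36*(-4 - 36/5)/5 = (1/164)*(1/13)*(156 - 5535) - 36/5*(-56/5) = (1/164)*(1/13)*(-5379) + 2016/25 = -5379/2132 + 2016/25 = 4163637/53300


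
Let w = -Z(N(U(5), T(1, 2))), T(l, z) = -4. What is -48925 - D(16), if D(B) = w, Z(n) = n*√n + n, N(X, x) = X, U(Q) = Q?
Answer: -48920 + 5*√5 ≈ -48909.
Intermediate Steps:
Z(n) = n + n^(3/2) (Z(n) = n^(3/2) + n = n + n^(3/2))
w = -5 - 5*√5 (w = -(5 + 5^(3/2)) = -(5 + 5*√5) = -5 - 5*√5 ≈ -16.180)
D(B) = -5 - 5*√5
-48925 - D(16) = -48925 - (-5 - 5*√5) = -48925 + (5 + 5*√5) = -48920 + 5*√5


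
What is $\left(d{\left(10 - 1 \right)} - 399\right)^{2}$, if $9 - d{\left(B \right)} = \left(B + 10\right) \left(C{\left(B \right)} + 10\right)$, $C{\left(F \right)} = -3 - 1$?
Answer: $254016$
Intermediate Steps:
$C{\left(F \right)} = -4$ ($C{\left(F \right)} = -3 - 1 = -4$)
$d{\left(B \right)} = -51 - 6 B$ ($d{\left(B \right)} = 9 - \left(B + 10\right) \left(-4 + 10\right) = 9 - \left(10 + B\right) 6 = 9 - \left(60 + 6 B\right) = -51 - 6 B$)
$\left(d{\left(10 - 1 \right)} - 399\right)^{2} = \left(\left(-51 - 6 \left(10 - 1\right)\right) - 399\right)^{2} = \left(\left(-51 - 54\right) - 399\right)^{2} = \left(-105 - 399\right)^{2} = \left(-504\right)^{2} = 254016$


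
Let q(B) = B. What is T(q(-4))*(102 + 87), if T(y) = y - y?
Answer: 0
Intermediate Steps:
T(y) = 0
T(q(-4))*(102 + 87) = 0*(102 + 87) = 0*189 = 0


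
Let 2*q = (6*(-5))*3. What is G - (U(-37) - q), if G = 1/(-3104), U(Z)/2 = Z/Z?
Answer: -145889/3104 ≈ -47.000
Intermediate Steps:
U(Z) = 2 (U(Z) = 2*(Z/Z) = 2*1 = 2)
q = -45 (q = ((6*(-5))*3)/2 = (-30*3)/2 = (1/2)*(-90) = -45)
G = -1/3104 ≈ -0.00032216
G - (U(-37) - q) = -1/3104 - (2 - 1*(-45)) = -1/3104 - (2 + 45) = -1/3104 - 1*47 = -1/3104 - 47 = -145889/3104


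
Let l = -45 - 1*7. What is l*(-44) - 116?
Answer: 2172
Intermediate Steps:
l = -52 (l = -45 - 7 = -52)
l*(-44) - 116 = -52*(-44) - 116 = 2288 - 116 = 2172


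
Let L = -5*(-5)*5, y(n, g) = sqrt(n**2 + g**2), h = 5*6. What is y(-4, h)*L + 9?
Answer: 9 + 250*sqrt(229) ≈ 3792.2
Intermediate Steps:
h = 30
y(n, g) = sqrt(g**2 + n**2)
L = 125 (L = 25*5 = 125)
y(-4, h)*L + 9 = sqrt(30**2 + (-4)**2)*125 + 9 = sqrt(900 + 16)*125 + 9 = sqrt(916)*125 + 9 = (2*sqrt(229))*125 + 9 = 250*sqrt(229) + 9 = 9 + 250*sqrt(229)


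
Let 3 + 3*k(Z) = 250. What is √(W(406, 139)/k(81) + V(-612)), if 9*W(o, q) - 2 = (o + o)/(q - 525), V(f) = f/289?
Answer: 2*I*√3129472533642/2431221 ≈ 1.4553*I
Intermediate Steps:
V(f) = f/289 (V(f) = f*(1/289) = f/289)
W(o, q) = 2/9 + 2*o/(9*(-525 + q)) (W(o, q) = 2/9 + ((o + o)/(q - 525))/9 = 2/9 + ((2*o)/(-525 + q))/9 = 2/9 + (2*o/(-525 + q))/9 = 2/9 + 2*o/(9*(-525 + q)))
k(Z) = 247/3 (k(Z) = -1 + (⅓)*250 = -1 + 250/3 = 247/3)
√(W(406, 139)/k(81) + V(-612)) = √((2*(-525 + 406 + 139)/(9*(-525 + 139)))/(247/3) + (1/289)*(-612)) = √(((2/9)*20/(-386))*(3/247) - 36/17) = √(((2/9)*(-1/386)*20)*(3/247) - 36/17) = √(-20/1737*3/247 - 36/17) = √(-20/143013 - 36/17) = √(-5148808/2431221) = 2*I*√3129472533642/2431221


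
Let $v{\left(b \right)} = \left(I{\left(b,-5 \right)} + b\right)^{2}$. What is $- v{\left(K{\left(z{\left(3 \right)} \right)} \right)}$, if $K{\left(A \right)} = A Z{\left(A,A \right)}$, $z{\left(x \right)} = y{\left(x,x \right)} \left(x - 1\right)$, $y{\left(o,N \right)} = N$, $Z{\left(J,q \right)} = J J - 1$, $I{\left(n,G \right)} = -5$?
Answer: $-42025$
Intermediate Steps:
$Z{\left(J,q \right)} = -1 + J^{2}$ ($Z{\left(J,q \right)} = J^{2} - 1 = -1 + J^{2}$)
$z{\left(x \right)} = x \left(-1 + x\right)$ ($z{\left(x \right)} = x \left(x - 1\right) = x \left(-1 + x\right)$)
$K{\left(A \right)} = A \left(-1 + A^{2}\right)$
$v{\left(b \right)} = \left(-5 + b\right)^{2}$
$- v{\left(K{\left(z{\left(3 \right)} \right)} \right)} = - \left(-5 - \left(- 27 \left(-1 + 3\right)^{3} + 3 \left(-1 + 3\right)\right)\right)^{2} = - \left(-5 + \left(\left(3 \cdot 2\right)^{3} - 3 \cdot 2\right)\right)^{2} = - \left(-5 + \left(6^{3} - 6\right)\right)^{2} = - \left(-5 + \left(216 - 6\right)\right)^{2} = - \left(-5 + 210\right)^{2} = - 205^{2} = \left(-1\right) 42025 = -42025$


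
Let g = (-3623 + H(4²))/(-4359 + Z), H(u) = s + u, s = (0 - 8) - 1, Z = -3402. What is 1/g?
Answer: 7761/3616 ≈ 2.1463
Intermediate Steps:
s = -9 (s = -8 - 1 = -9)
H(u) = -9 + u
g = 3616/7761 (g = (-3623 + (-9 + 4²))/(-4359 - 3402) = (-3623 + (-9 + 16))/(-7761) = (-3623 + 7)*(-1/7761) = -3616*(-1/7761) = 3616/7761 ≈ 0.46592)
1/g = 1/(3616/7761) = 7761/3616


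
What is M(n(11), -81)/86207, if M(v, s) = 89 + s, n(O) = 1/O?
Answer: 8/86207 ≈ 9.2800e-5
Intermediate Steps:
M(n(11), -81)/86207 = (89 - 81)/86207 = 8*(1/86207) = 8/86207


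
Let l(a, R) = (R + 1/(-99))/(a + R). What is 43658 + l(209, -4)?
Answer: 886038713/20295 ≈ 43658.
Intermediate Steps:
l(a, R) = (-1/99 + R)/(R + a) (l(a, R) = (R - 1/99)/(R + a) = (-1/99 + R)/(R + a))
43658 + l(209, -4) = 43658 + (-1/99 - 4)/(-4 + 209) = 43658 - 397/99/205 = 43658 + (1/205)*(-397/99) = 43658 - 397/20295 = 886038713/20295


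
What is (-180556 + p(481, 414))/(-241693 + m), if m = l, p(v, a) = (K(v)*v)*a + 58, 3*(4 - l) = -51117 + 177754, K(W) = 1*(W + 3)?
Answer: -144300537/425852 ≈ -338.85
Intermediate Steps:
K(W) = 3 + W (K(W) = 1*(3 + W) = 3 + W)
l = -126625/3 (l = 4 - (-51117 + 177754)/3 = 4 - ⅓*126637 = 4 - 126637/3 = -126625/3 ≈ -42208.)
p(v, a) = 58 + a*v*(3 + v) (p(v, a) = ((3 + v)*v)*a + 58 = (v*(3 + v))*a + 58 = a*v*(3 + v) + 58 = 58 + a*v*(3 + v))
m = -126625/3 ≈ -42208.
(-180556 + p(481, 414))/(-241693 + m) = (-180556 + (58 + 414*481*(3 + 481)))/(-241693 - 126625/3) = (-180556 + (58 + 414*481*484))/(-851704/3) = (-180556 + (58 + 96380856))*(-3/851704) = (-180556 + 96380914)*(-3/851704) = 96200358*(-3/851704) = -144300537/425852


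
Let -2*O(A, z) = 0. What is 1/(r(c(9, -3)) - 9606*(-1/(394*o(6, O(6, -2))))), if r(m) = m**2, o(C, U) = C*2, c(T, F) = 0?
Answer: 788/1601 ≈ 0.49219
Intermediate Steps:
O(A, z) = 0 (O(A, z) = -1/2*0 = 0)
o(C, U) = 2*C
1/(r(c(9, -3)) - 9606*(-1/(394*o(6, O(6, -2))))) = 1/(0**2 - 9606/((2*6)*(-394))) = 1/(0 - 9606/(12*(-394))) = 1/(0 - 9606/(-4728)) = 1/(0 - 9606*(-1/4728)) = 1/(0 + 1601/788) = 1/(1601/788) = 788/1601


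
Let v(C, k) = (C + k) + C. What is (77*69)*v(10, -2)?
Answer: 95634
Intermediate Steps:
v(C, k) = k + 2*C
(77*69)*v(10, -2) = (77*69)*(-2 + 2*10) = 5313*(-2 + 20) = 5313*18 = 95634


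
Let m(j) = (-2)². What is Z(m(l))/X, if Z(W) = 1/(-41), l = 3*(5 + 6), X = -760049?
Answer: 1/31162009 ≈ 3.2090e-8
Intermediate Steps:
l = 33 (l = 3*11 = 33)
m(j) = 4
Z(W) = -1/41
Z(m(l))/X = -1/41/(-760049) = -1/41*(-1/760049) = 1/31162009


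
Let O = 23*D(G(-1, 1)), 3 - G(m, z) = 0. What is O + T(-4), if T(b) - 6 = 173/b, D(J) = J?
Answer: 127/4 ≈ 31.750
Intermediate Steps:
G(m, z) = 3 (G(m, z) = 3 - 1*0 = 3 + 0 = 3)
T(b) = 6 + 173/b
O = 69 (O = 23*3 = 69)
O + T(-4) = 69 + (6 + 173/(-4)) = 69 + (6 + 173*(-1/4)) = 69 + (6 - 173/4) = 69 - 149/4 = 127/4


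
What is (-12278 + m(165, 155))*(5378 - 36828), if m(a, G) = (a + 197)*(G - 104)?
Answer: -194486800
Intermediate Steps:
m(a, G) = (-104 + G)*(197 + a) (m(a, G) = (197 + a)*(-104 + G) = (-104 + G)*(197 + a))
(-12278 + m(165, 155))*(5378 - 36828) = (-12278 + (-20488 - 104*165 + 197*155 + 155*165))*(5378 - 36828) = (-12278 + (-20488 - 17160 + 30535 + 25575))*(-31450) = (-12278 + 18462)*(-31450) = 6184*(-31450) = -194486800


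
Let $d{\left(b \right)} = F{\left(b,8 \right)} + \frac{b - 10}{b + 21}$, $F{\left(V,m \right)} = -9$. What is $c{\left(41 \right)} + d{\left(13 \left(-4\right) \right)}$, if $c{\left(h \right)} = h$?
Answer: $34$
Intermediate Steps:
$d{\left(b \right)} = -9 + \frac{-10 + b}{21 + b}$ ($d{\left(b \right)} = -9 + \frac{b - 10}{b + 21} = -9 + \frac{-10 + b}{21 + b}$)
$c{\left(41 \right)} + d{\left(13 \left(-4\right) \right)} = 41 + \frac{-199 - 8 \cdot 13 \left(-4\right)}{21 + 13 \left(-4\right)} = 41 + \frac{-199 - -416}{21 - 52} = 41 + \frac{-199 + 416}{-31} = 41 - 7 = 34$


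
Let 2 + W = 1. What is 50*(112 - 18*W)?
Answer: 6500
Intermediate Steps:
W = -1 (W = -2 + 1 = -1)
50*(112 - 18*W) = 50*(112 - 18*(-1)) = 50*(112 + 18) = 50*130 = 6500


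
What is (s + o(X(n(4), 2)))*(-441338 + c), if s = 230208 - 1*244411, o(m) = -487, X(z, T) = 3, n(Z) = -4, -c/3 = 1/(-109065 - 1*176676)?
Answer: 617510609924650/95247 ≈ 6.4833e+9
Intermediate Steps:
c = 1/95247 (c = -3/(-109065 - 1*176676) = -3/(-109065 - 176676) = -3/(-285741) = -3*(-1/285741) = 1/95247 ≈ 1.0499e-5)
s = -14203 (s = 230208 - 244411 = -14203)
(s + o(X(n(4), 2)))*(-441338 + c) = (-14203 - 487)*(-441338 + 1/95247) = -14690*(-42036120485/95247) = 617510609924650/95247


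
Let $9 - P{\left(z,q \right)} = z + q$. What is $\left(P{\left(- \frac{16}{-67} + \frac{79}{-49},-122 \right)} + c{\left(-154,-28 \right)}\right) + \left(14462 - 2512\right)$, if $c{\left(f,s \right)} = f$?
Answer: $\frac{39160850}{3283} \approx 11928.0$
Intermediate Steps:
$P{\left(z,q \right)} = 9 - q - z$ ($P{\left(z,q \right)} = 9 - \left(z + q\right) = 9 - \left(q + z\right) = 9 - q - z$)
$\left(P{\left(- \frac{16}{-67} + \frac{79}{-49},-122 \right)} + c{\left(-154,-28 \right)}\right) + \left(14462 - 2512\right) = \left(\left(9 - -122 - \left(- \frac{16}{-67} + \frac{79}{-49}\right)\right) - 154\right) + \left(14462 - 2512\right) = \left(\left(9 + 122 - \left(\left(-16\right) \left(- \frac{1}{67}\right) + 79 \left(- \frac{1}{49}\right)\right)\right) - 154\right) + \left(14462 - 2512\right) = \left(\left(9 + 122 - \left(\frac{16}{67} - \frac{79}{49}\right)\right) - 154\right) + 11950 = \left(\left(9 + 122 - - \frac{4509}{3283}\right) - 154\right) + 11950 = \left(\left(9 + 122 + \frac{4509}{3283}\right) - 154\right) + 11950 = \left(\frac{434582}{3283} - 154\right) + 11950 = - \frac{71000}{3283} + 11950 = \frac{39160850}{3283}$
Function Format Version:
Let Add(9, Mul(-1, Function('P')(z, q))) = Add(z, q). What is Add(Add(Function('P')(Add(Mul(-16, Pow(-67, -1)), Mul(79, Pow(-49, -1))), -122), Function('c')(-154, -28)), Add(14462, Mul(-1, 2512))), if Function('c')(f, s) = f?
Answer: Rational(39160850, 3283) ≈ 11928.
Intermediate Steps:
Function('P')(z, q) = Add(9, Mul(-1, q), Mul(-1, z)) (Function('P')(z, q) = Add(9, Mul(-1, Add(z, q))) = Add(9, Mul(-1, Add(q, z))) = Add(9, Add(Mul(-1, q), Mul(-1, z))) = Add(9, Mul(-1, q), Mul(-1, z)))
Add(Add(Function('P')(Add(Mul(-16, Pow(-67, -1)), Mul(79, Pow(-49, -1))), -122), Function('c')(-154, -28)), Add(14462, Mul(-1, 2512))) = Add(Add(Add(9, Mul(-1, -122), Mul(-1, Add(Mul(-16, Pow(-67, -1)), Mul(79, Pow(-49, -1))))), -154), Add(14462, Mul(-1, 2512))) = Add(Add(Add(9, 122, Mul(-1, Add(Mul(-16, Rational(-1, 67)), Mul(79, Rational(-1, 49))))), -154), Add(14462, -2512)) = Add(Add(Add(9, 122, Mul(-1, Add(Rational(16, 67), Rational(-79, 49)))), -154), 11950) = Add(Add(Add(9, 122, Mul(-1, Rational(-4509, 3283))), -154), 11950) = Add(Add(Add(9, 122, Rational(4509, 3283)), -154), 11950) = Add(Add(Rational(434582, 3283), -154), 11950) = Add(Rational(-71000, 3283), 11950) = Rational(39160850, 3283)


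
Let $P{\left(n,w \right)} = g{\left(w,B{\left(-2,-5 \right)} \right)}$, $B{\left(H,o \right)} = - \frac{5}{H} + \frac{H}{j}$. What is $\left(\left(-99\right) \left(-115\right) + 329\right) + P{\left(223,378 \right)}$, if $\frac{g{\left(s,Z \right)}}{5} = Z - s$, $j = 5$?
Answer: $\frac{19669}{2} \approx 9834.5$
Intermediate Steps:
$B{\left(H,o \right)} = - \frac{5}{H} + \frac{H}{5}$
$g{\left(s,Z \right)} = - 5 s + 5 Z$ ($g{\left(s,Z \right)} = 5 \left(Z - s\right) = - 5 s + 5 Z$)
$P{\left(n,w \right)} = \frac{21}{2} - 5 w$ ($P{\left(n,w \right)} = - 5 w + 5 \left(- \frac{5}{-2} + \frac{1}{5} \left(-2\right)\right) = - 5 w + 5 \left(\left(-5\right) \left(- \frac{1}{2}\right) - \frac{2}{5}\right) = - 5 w + 5 \left(\frac{5}{2} - \frac{2}{5}\right) = - 5 w + 5 \cdot \frac{21}{10} = - 5 w + \frac{21}{2} = \frac{21}{2} - 5 w$)
$\left(\left(-99\right) \left(-115\right) + 329\right) + P{\left(223,378 \right)} = \left(\left(-99\right) \left(-115\right) + 329\right) + \left(\frac{21}{2} - 1890\right) = \left(11385 + 329\right) + \left(\frac{21}{2} - 1890\right) = 11714 - \frac{3759}{2} = \frac{19669}{2}$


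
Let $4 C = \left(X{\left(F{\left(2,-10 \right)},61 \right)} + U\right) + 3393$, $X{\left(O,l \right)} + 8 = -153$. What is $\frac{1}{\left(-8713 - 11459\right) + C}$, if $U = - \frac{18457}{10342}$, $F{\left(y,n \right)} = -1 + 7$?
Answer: $- \frac{41368}{801068409} \approx -5.1641 \cdot 10^{-5}$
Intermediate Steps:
$F{\left(y,n \right)} = 6$
$U = - \frac{18457}{10342}$ ($U = \left(-18457\right) \frac{1}{10342} = - \frac{18457}{10342} \approx -1.7847$)
$X{\left(O,l \right)} = -161$ ($X{\left(O,l \right)} = -8 - 153 = -161$)
$C = \frac{33406887}{41368}$ ($C = \frac{\left(-161 - \frac{18457}{10342}\right) + 3393}{4} = \frac{- \frac{1683519}{10342} + 3393}{4} = \frac{1}{4} \cdot \frac{33406887}{10342} = \frac{33406887}{41368} \approx 807.55$)
$\frac{1}{\left(-8713 - 11459\right) + C} = \frac{1}{\left(-8713 - 11459\right) + \frac{33406887}{41368}} = \frac{1}{-20172 + \frac{33406887}{41368}} = \frac{1}{- \frac{801068409}{41368}} = - \frac{41368}{801068409}$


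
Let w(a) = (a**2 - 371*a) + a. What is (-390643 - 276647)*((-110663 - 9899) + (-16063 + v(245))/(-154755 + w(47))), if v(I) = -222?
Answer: 525819585826755/6536 ≈ 8.0450e+10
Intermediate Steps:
w(a) = a**2 - 370*a
(-390643 - 276647)*((-110663 - 9899) + (-16063 + v(245))/(-154755 + w(47))) = (-390643 - 276647)*((-110663 - 9899) + (-16063 - 222)/(-154755 + 47*(-370 + 47))) = -667290*(-120562 - 16285/(-154755 + 47*(-323))) = -667290*(-120562 - 16285/(-154755 - 15181)) = -667290*(-120562 - 16285/(-169936)) = -667290*(-120562 - 16285*(-1/169936)) = -667290*(-120562 + 16285/169936) = -667290*(-20487807747/169936) = 525819585826755/6536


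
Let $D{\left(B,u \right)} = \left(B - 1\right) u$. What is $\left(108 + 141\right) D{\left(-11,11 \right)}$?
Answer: $-32868$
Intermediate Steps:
$D{\left(B,u \right)} = u \left(-1 + B\right)$ ($D{\left(B,u \right)} = \left(-1 + B\right) u = u \left(-1 + B\right)$)
$\left(108 + 141\right) D{\left(-11,11 \right)} = \left(108 + 141\right) 11 \left(-1 - 11\right) = 249 \cdot 11 \left(-12\right) = 249 \left(-132\right) = -32868$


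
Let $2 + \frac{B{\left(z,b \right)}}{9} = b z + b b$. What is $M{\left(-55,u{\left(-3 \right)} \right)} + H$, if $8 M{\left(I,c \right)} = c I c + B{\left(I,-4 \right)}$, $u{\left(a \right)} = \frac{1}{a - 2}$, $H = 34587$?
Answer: $\frac{1393999}{40} \approx 34850.0$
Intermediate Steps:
$u{\left(a \right)} = \frac{1}{-2 + a}$
$B{\left(z,b \right)} = -18 + 9 b^{2} + 9 b z$ ($B{\left(z,b \right)} = -18 + 9 \left(b z + b b\right) = -18 + 9 \left(b z + b^{2}\right) = -18 + 9 \left(b^{2} + b z\right) = -18 + \left(9 b^{2} + 9 b z\right) = -18 + 9 b^{2} + 9 b z$)
$M{\left(I,c \right)} = \frac{63}{4} - \frac{9 I}{2} + \frac{I c^{2}}{8}$ ($M{\left(I,c \right)} = \frac{c I c + \left(-18 + 9 \left(-4\right)^{2} + 9 \left(-4\right) I\right)}{8} = \frac{I c c - \left(-126 + 36 I\right)}{8} = \frac{I c^{2} - \left(-126 + 36 I\right)}{8} = \frac{126 - 36 I + I c^{2}}{8} = \frac{63}{4} - \frac{9 I}{2} + \frac{I c^{2}}{8}$)
$M{\left(-55,u{\left(-3 \right)} \right)} + H = \left(\frac{63}{4} - - \frac{495}{2} + \frac{1}{8} \left(-55\right) \left(\frac{1}{-2 - 3}\right)^{2}\right) + 34587 = \left(\frac{63}{4} + \frac{495}{2} + \frac{1}{8} \left(-55\right) \left(\frac{1}{-5}\right)^{2}\right) + 34587 = \left(\frac{63}{4} + \frac{495}{2} + \frac{1}{8} \left(-55\right) \left(- \frac{1}{5}\right)^{2}\right) + 34587 = \left(\frac{63}{4} + \frac{495}{2} + \frac{1}{8} \left(-55\right) \frac{1}{25}\right) + 34587 = \left(\frac{63}{4} + \frac{495}{2} - \frac{11}{40}\right) + 34587 = \frac{10519}{40} + 34587 = \frac{1393999}{40}$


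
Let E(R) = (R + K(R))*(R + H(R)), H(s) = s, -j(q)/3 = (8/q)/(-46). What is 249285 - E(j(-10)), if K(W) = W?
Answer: 3296793981/13225 ≈ 2.4929e+5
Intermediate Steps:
j(q) = 12/(23*q) (j(q) = -3*8/q/(-46) = -3*8/q*(-1)/46 = -(-12)/(23*q) = 12/(23*q))
E(R) = 4*R² (E(R) = (R + R)*(R + R) = (2*R)*(2*R) = 4*R²)
249285 - E(j(-10)) = 249285 - 4*((12/23)/(-10))² = 249285 - 4*((12/23)*(-⅒))² = 249285 - 4*(-6/115)² = 249285 - 4*36/13225 = 249285 - 1*144/13225 = 249285 - 144/13225 = 3296793981/13225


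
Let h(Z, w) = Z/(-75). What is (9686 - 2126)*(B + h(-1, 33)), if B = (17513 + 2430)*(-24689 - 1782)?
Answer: -19955041582896/5 ≈ -3.9910e+12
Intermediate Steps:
h(Z, w) = -Z/75 (h(Z, w) = Z*(-1/75) = -Z/75)
B = -527911153 (B = 19943*(-26471) = -527911153)
(9686 - 2126)*(B + h(-1, 33)) = (9686 - 2126)*(-527911153 - 1/75*(-1)) = 7560*(-527911153 + 1/75) = 7560*(-39593336474/75) = -19955041582896/5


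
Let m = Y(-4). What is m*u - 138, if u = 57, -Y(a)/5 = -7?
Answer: 1857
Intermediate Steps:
Y(a) = 35 (Y(a) = -5*(-7) = 35)
m = 35
m*u - 138 = 35*57 - 138 = 1995 - 138 = 1857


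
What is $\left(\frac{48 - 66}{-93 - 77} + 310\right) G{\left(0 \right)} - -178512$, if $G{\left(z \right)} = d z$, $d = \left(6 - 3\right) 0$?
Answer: $178512$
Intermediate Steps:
$d = 0$ ($d = 3 \cdot 0 = 0$)
$G{\left(z \right)} = 0$ ($G{\left(z \right)} = 0 z = 0$)
$\left(\frac{48 - 66}{-93 - 77} + 310\right) G{\left(0 \right)} - -178512 = \left(\frac{48 - 66}{-93 - 77} + 310\right) 0 - -178512 = \left(- \frac{18}{-170} + 310\right) 0 + 178512 = \left(\left(-18\right) \left(- \frac{1}{170}\right) + 310\right) 0 + 178512 = \left(\frac{9}{85} + 310\right) 0 + 178512 = \frac{26359}{85} \cdot 0 + 178512 = 0 + 178512 = 178512$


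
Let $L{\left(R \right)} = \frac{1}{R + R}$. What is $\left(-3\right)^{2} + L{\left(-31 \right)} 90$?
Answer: $\frac{234}{31} \approx 7.5484$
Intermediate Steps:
$L{\left(R \right)} = \frac{1}{2 R}$
$\left(-3\right)^{2} + L{\left(-31 \right)} 90 = \left(-3\right)^{2} + \frac{1}{2 \left(-31\right)} 90 = 9 + \frac{1}{2} \left(- \frac{1}{31}\right) 90 = 9 - \frac{45}{31} = \frac{234}{31}$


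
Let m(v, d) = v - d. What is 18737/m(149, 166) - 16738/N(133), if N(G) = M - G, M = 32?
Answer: -1607891/1717 ≈ -936.45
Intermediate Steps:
N(G) = 32 - G
18737/m(149, 166) - 16738/N(133) = 18737/(149 - 1*166) - 16738/(32 - 1*133) = 18737/(149 - 166) - 16738/(32 - 133) = 18737/(-17) - 16738/(-101) = 18737*(-1/17) - 16738*(-1/101) = -18737/17 + 16738/101 = -1607891/1717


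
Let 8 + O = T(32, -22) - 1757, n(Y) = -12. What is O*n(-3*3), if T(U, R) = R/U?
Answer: 84753/4 ≈ 21188.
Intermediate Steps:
O = -28251/16 (O = -8 + (-22/32 - 1757) = -8 + (-22*1/32 - 1757) = -8 + (-11/16 - 1757) = -8 - 28123/16 = -28251/16 ≈ -1765.7)
O*n(-3*3) = -28251/16*(-12) = 84753/4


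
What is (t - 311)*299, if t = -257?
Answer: -169832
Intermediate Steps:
(t - 311)*299 = (-257 - 311)*299 = -568*299 = -169832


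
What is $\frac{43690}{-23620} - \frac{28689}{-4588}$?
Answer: $\frac{23859223}{5418428} \approx 4.4034$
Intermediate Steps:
$\frac{43690}{-23620} - \frac{28689}{-4588} = 43690 \left(- \frac{1}{23620}\right) - - \frac{28689}{4588} = - \frac{4369}{2362} + \frac{28689}{4588} = \frac{23859223}{5418428}$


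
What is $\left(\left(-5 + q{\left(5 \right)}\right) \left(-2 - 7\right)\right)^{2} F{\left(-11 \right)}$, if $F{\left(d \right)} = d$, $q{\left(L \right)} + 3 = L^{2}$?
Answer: $-257499$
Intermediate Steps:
$q{\left(L \right)} = -3 + L^{2}$
$\left(\left(-5 + q{\left(5 \right)}\right) \left(-2 - 7\right)\right)^{2} F{\left(-11 \right)} = \left(\left(-5 - \left(3 - 5^{2}\right)\right) \left(-2 - 7\right)\right)^{2} \left(-11\right) = \left(\left(-5 + \left(-3 + 25\right)\right) \left(-9\right)\right)^{2} \left(-11\right) = \left(\left(-5 + 22\right) \left(-9\right)\right)^{2} \left(-11\right) = \left(17 \left(-9\right)\right)^{2} \left(-11\right) = \left(-153\right)^{2} \left(-11\right) = 23409 \left(-11\right) = -257499$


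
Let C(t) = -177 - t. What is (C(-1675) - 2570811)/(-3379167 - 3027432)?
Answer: 2569313/6406599 ≈ 0.40104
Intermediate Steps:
(C(-1675) - 2570811)/(-3379167 - 3027432) = ((-177 - 1*(-1675)) - 2570811)/(-3379167 - 3027432) = ((-177 + 1675) - 2570811)/(-6406599) = (1498 - 2570811)*(-1/6406599) = -2569313*(-1/6406599) = 2569313/6406599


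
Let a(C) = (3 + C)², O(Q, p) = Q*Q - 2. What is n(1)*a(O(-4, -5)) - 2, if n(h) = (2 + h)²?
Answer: 2599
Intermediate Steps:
O(Q, p) = -2 + Q² (O(Q, p) = Q² - 2 = -2 + Q²)
n(1)*a(O(-4, -5)) - 2 = (2 + 1)²*(3 + (-2 + (-4)²))² - 2 = 3²*(3 + (-2 + 16))² - 2 = 9*(3 + 14)² - 2 = 9*17² - 2 = 9*289 - 2 = 2601 - 2 = 2599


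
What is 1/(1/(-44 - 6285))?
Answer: -6329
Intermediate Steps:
1/(1/(-44 - 6285)) = 1/(1/(-6329)) = 1/(-1/6329) = -6329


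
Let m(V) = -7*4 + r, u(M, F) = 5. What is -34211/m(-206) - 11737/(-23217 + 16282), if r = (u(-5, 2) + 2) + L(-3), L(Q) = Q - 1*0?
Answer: 237534973/166440 ≈ 1427.2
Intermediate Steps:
L(Q) = Q (L(Q) = Q + 0 = Q)
r = 4 (r = (5 + 2) - 3 = 7 - 3 = 4)
m(V) = -24 (m(V) = -7*4 + 4 = -28 + 4 = -24)
-34211/m(-206) - 11737/(-23217 + 16282) = -34211/(-24) - 11737/(-23217 + 16282) = -34211*(-1/24) - 11737/(-6935) = 34211/24 - 11737*(-1/6935) = 34211/24 + 11737/6935 = 237534973/166440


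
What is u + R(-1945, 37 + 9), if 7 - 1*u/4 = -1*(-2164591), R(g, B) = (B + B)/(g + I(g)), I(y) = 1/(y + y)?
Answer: -65509412109016/7566051 ≈ -8.6583e+6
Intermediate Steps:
I(y) = 1/(2*y)
R(g, B) = 2*B/(g + 1/(2*g)) (R(g, B) = (B + B)/(g + 1/(2*g)) = (2*B)/(g + 1/(2*g)) = 2*B/(g + 1/(2*g)))
u = -8658336 (u = 28 - (-4)*(-2164591) = 28 - 4*2164591 = 28 - 8658364 = -8658336)
u + R(-1945, 37 + 9) = -8658336 + 4*(37 + 9)*(-1945)/(1 + 2*(-1945)²) = -8658336 + 4*46*(-1945)/(1 + 2*3783025) = -8658336 + 4*46*(-1945)/(1 + 7566050) = -8658336 + 4*46*(-1945)/7566051 = -8658336 + 4*46*(-1945)*(1/7566051) = -8658336 - 357880/7566051 = -65509412109016/7566051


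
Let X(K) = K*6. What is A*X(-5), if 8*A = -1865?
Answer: 27975/4 ≈ 6993.8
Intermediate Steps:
A = -1865/8 (A = (⅛)*(-1865) = -1865/8 ≈ -233.13)
X(K) = 6*K
A*X(-5) = -5595*(-5)/4 = -1865/8*(-30) = 27975/4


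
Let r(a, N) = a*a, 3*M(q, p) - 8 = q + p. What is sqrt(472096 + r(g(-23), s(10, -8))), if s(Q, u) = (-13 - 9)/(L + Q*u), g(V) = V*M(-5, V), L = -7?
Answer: 4*sqrt(278779)/3 ≈ 703.99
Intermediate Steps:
M(q, p) = 8/3 + p/3 + q/3 (M(q, p) = 8/3 + (q + p)/3 = 8/3 + (p + q)/3 = 8/3 + (p/3 + q/3) = 8/3 + p/3 + q/3)
g(V) = V*(1 + V/3) (g(V) = V*(8/3 + V/3 + (1/3)*(-5)) = V*(8/3 + V/3 - 5/3) = V*(1 + V/3))
s(Q, u) = -22/(-7 + Q*u) (s(Q, u) = (-13 - 9)/(-7 + Q*u) = -22/(-7 + Q*u))
r(a, N) = a**2
sqrt(472096 + r(g(-23), s(10, -8))) = sqrt(472096 + ((1/3)*(-23)*(3 - 23))**2) = sqrt(472096 + ((1/3)*(-23)*(-20))**2) = sqrt(472096 + (460/3)**2) = sqrt(472096 + 211600/9) = sqrt(4460464/9) = 4*sqrt(278779)/3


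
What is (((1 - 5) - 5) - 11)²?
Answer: 400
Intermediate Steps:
(((1 - 5) - 5) - 11)² = ((-4 - 5) - 11)² = (-9 - 11)² = (-20)² = 400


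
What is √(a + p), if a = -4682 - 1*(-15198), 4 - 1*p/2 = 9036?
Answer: 2*I*√1887 ≈ 86.879*I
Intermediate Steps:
p = -18064 (p = 8 - 2*9036 = 8 - 18072 = -18064)
a = 10516 (a = -4682 + 15198 = 10516)
√(a + p) = √(10516 - 18064) = √(-7548) = 2*I*√1887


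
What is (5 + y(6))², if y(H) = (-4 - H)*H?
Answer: 3025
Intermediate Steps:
y(H) = H*(-4 - H)
(5 + y(6))² = (5 - 1*6*(4 + 6))² = (5 - 1*6*10)² = (5 - 60)² = (-55)² = 3025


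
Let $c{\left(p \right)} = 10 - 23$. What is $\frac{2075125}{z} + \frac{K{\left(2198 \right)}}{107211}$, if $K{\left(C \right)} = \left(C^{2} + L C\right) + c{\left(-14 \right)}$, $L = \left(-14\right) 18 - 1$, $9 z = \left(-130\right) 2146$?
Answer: $- \frac{12455684251}{460149612} \approx -27.069$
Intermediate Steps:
$z = - \frac{278980}{9}$ ($z = \frac{\left(-130\right) 2146}{9} = \frac{1}{9} \left(-278980\right) = - \frac{278980}{9} \approx -30998.0$)
$c{\left(p \right)} = -13$ ($c{\left(p \right)} = 10 - 23 = -13$)
$L = -253$ ($L = -252 - 1 = -253$)
$K{\left(C \right)} = -13 + C^{2} - 253 C$ ($K{\left(C \right)} = \left(C^{2} - 253 C\right) - 13 = -13 + C^{2} - 253 C$)
$\frac{2075125}{z} + \frac{K{\left(2198 \right)}}{107211} = \frac{2075125}{- \frac{278980}{9}} + \frac{-13 + 2198^{2} - 556094}{107211} = 2075125 \left(- \frac{9}{278980}\right) + \left(-13 + 4831204 - 556094\right) \frac{1}{107211} = - \frac{287325}{4292} + 4275097 \cdot \frac{1}{107211} = - \frac{287325}{4292} + \frac{4275097}{107211} = - \frac{12455684251}{460149612}$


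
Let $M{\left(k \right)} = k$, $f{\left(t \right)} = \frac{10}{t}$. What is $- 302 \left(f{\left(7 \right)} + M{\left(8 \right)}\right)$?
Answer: $- \frac{19932}{7} \approx -2847.4$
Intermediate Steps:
$- 302 \left(f{\left(7 \right)} + M{\left(8 \right)}\right) = - 302 \left(\frac{10}{7} + 8\right) = \left(-302\right) \frac{66}{7} = - \frac{19932}{7}$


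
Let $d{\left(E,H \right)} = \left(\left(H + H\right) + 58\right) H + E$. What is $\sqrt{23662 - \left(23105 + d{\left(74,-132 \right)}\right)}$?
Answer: $i \sqrt{26709} \approx 163.43 i$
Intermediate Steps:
$d{\left(E,H \right)} = E + H \left(58 + 2 H\right)$ ($d{\left(E,H \right)} = \left(2 H + 58\right) H + E = \left(58 + 2 H\right) H + E = H \left(58 + 2 H\right) + E = E + H \left(58 + 2 H\right)$)
$\sqrt{23662 - \left(23105 + d{\left(74,-132 \right)}\right)} = \sqrt{23662 - \left(23179 - 7656 + 34848\right)} = \sqrt{23662 - \left(15523 + 34848\right)} = \sqrt{23662 - 50371} = \sqrt{-26709} = i \sqrt{26709}$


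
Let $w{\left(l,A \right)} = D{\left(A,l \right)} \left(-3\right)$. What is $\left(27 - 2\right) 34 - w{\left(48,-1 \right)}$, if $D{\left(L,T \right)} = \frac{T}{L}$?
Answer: $706$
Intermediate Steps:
$w{\left(l,A \right)} = - \frac{3 l}{A}$ ($w{\left(l,A \right)} = \frac{l}{A} \left(-3\right) = - \frac{3 l}{A}$)
$\left(27 - 2\right) 34 - w{\left(48,-1 \right)} = \left(27 - 2\right) 34 - \left(-3\right) 48 \frac{1}{-1} = 25 \cdot 34 - \left(-3\right) 48 \left(-1\right) = 850 - 144 = 706$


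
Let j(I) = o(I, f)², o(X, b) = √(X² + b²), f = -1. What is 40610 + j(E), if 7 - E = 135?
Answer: 56995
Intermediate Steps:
E = -128 (E = 7 - 1*135 = 7 - 135 = -128)
j(I) = 1 + I² (j(I) = (√(I² + (-1)²))² = (√(I² + 1))² = (√(1 + I²))² = 1 + I²)
40610 + j(E) = 40610 + (1 + (-128)²) = 40610 + (1 + 16384) = 40610 + 16385 = 56995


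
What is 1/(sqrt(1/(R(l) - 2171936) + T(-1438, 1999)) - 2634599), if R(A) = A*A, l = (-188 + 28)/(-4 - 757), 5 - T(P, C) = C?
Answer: -3313834775895774944/8730625789248313335242641 - 4*I*sqrt(197168634397906602933798210)/8730625789248313335242641 ≈ -3.7956e-7 - 6.4333e-12*I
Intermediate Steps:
T(P, C) = 5 - C
l = 160/761 (l = -160/(-761) = -160*(-1/761) = 160/761 ≈ 0.21025)
R(A) = A**2
1/(sqrt(1/(R(l) - 2171936) + T(-1438, 1999)) - 2634599) = 1/(sqrt(1/((160/761)**2 - 2171936) + (5 - 1*1999)) - 2634599) = 1/(sqrt(1/(25600/579121 - 2171936) + (5 - 1999)) - 2634599) = 1/(sqrt(1/(-1257813722656/579121) - 1994) - 2634599) = 1/(sqrt(-579121/1257813722656 - 1994) - 2634599) = 1/(sqrt(-2508080563555185/1257813722656) - 2634599) = 1/(I*sqrt(197168634397906602933798210)/314453430664 - 2634599) = 1/(-2634599 + I*sqrt(197168634397906602933798210)/314453430664)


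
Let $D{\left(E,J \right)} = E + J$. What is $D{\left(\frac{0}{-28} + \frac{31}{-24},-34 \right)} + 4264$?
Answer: $\frac{101489}{24} \approx 4228.7$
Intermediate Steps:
$D{\left(\frac{0}{-28} + \frac{31}{-24},-34 \right)} + 4264 = \left(\left(\frac{0}{-28} + \frac{31}{-24}\right) - 34\right) + 4264 = \left(\left(0 \left(- \frac{1}{28}\right) + 31 \left(- \frac{1}{24}\right)\right) - 34\right) + 4264 = \left(\left(0 - \frac{31}{24}\right) - 34\right) + 4264 = \left(- \frac{31}{24} - 34\right) + 4264 = - \frac{847}{24} + 4264 = \frac{101489}{24}$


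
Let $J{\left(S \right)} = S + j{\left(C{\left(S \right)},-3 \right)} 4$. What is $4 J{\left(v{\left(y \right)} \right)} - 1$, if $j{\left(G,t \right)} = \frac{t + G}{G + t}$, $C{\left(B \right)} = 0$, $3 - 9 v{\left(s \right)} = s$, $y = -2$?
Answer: $\frac{155}{9} \approx 17.222$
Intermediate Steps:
$v{\left(s \right)} = \frac{1}{3} - \frac{s}{9}$
$j{\left(G,t \right)} = 1$ ($j{\left(G,t \right)} = \frac{G + t}{G + t} = 1$)
$J{\left(S \right)} = 4 + S$ ($J{\left(S \right)} = S + 1 \cdot 4 = S + 4 = 4 + S$)
$4 J{\left(v{\left(y \right)} \right)} - 1 = 4 \left(4 + \left(\frac{1}{3} - - \frac{2}{9}\right)\right) - 1 = 4 \left(4 + \left(\frac{1}{3} + \frac{2}{9}\right)\right) - 1 = 4 \left(4 + \frac{5}{9}\right) - 1 = 4 \cdot \frac{41}{9} - 1 = \frac{164}{9} - 1 = \frac{155}{9}$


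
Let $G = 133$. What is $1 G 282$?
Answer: $37506$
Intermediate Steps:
$1 G 282 = 1 \cdot 133 \cdot 282 = 133 \cdot 282 = 37506$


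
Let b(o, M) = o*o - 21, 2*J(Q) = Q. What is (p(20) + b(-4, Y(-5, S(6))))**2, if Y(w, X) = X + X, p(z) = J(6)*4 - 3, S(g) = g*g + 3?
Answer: 16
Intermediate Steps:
J(Q) = Q/2
S(g) = 3 + g**2 (S(g) = g**2 + 3 = 3 + g**2)
p(z) = 9 (p(z) = ((1/2)*6)*4 - 3 = 3*4 - 3 = 12 - 3 = 9)
Y(w, X) = 2*X
b(o, M) = -21 + o**2 (b(o, M) = o**2 - 21 = -21 + o**2)
(p(20) + b(-4, Y(-5, S(6))))**2 = (9 + (-21 + (-4)**2))**2 = (9 + (-21 + 16))**2 = (9 - 5)**2 = 4**2 = 16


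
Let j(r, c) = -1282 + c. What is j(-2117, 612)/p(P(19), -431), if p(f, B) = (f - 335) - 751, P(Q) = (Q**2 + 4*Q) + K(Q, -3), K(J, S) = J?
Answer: 67/63 ≈ 1.0635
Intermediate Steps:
P(Q) = Q**2 + 5*Q (P(Q) = (Q**2 + 4*Q) + Q = Q**2 + 5*Q)
p(f, B) = -1086 + f (p(f, B) = (-335 + f) - 751 = -1086 + f)
j(-2117, 612)/p(P(19), -431) = (-1282 + 612)/(-1086 + 19*(5 + 19)) = -670/(-1086 + 19*24) = -670/(-1086 + 456) = -670/(-630) = -670*(-1/630) = 67/63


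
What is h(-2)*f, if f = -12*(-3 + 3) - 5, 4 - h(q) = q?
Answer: -30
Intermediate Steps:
h(q) = 4 - q
f = -5 (f = -12*0 - 5 = -3*0 - 5 = 0 - 5 = -5)
h(-2)*f = (4 - 1*(-2))*(-5) = (4 + 2)*(-5) = 6*(-5) = -30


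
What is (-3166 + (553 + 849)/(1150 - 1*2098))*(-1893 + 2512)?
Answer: -929357315/474 ≈ -1.9607e+6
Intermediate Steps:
(-3166 + (553 + 849)/(1150 - 1*2098))*(-1893 + 2512) = (-3166 + 1402/(1150 - 2098))*619 = (-3166 + 1402/(-948))*619 = (-3166 + 1402*(-1/948))*619 = (-3166 - 701/474)*619 = -1501385/474*619 = -929357315/474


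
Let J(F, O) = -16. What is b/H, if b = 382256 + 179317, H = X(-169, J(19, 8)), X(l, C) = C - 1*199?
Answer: -561573/215 ≈ -2612.0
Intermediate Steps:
X(l, C) = -199 + C (X(l, C) = C - 199 = -199 + C)
H = -215 (H = -199 - 16 = -215)
b = 561573
b/H = 561573/(-215) = 561573*(-1/215) = -561573/215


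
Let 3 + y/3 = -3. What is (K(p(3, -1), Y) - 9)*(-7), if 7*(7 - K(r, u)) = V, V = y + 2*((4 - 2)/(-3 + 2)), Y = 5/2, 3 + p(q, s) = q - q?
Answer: -8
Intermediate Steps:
p(q, s) = -3 (p(q, s) = -3 + (q - q) = -3 + 0 = -3)
y = -18 (y = -9 + 3*(-3) = -9 - 9 = -18)
Y = 5/2 (Y = 5*(1/2) = 5/2 ≈ 2.5000)
V = -22 (V = -18 + 2*((4 - 2)/(-3 + 2)) = -18 + 2*(2/(-1)) = -18 + 2*(2*(-1)) = -18 + 2*(-2) = -18 - 4 = -22)
K(r, u) = 71/7 (K(r, u) = 7 - 1/7*(-22) = 7 + 22/7 = 71/7)
(K(p(3, -1), Y) - 9)*(-7) = (71/7 - 9)*(-7) = (8/7)*(-7) = -8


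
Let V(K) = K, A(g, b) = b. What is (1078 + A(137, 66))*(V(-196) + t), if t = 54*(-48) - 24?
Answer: -3216928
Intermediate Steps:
t = -2616 (t = -2592 - 24 = -2616)
(1078 + A(137, 66))*(V(-196) + t) = (1078 + 66)*(-196 - 2616) = 1144*(-2812) = -3216928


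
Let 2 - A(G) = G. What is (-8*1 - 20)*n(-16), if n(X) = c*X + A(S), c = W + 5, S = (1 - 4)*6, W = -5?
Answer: -560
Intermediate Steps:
S = -18 (S = -3*6 = -18)
A(G) = 2 - G
c = 0 (c = -5 + 5 = 0)
n(X) = 20 (n(X) = 0*X + (2 - 1*(-18)) = 0 + (2 + 18) = 0 + 20 = 20)
(-8*1 - 20)*n(-16) = (-8*1 - 20)*20 = (-8 - 20)*20 = -28*20 = -560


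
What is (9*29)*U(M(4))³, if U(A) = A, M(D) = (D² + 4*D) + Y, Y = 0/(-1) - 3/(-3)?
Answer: 9379557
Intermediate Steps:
Y = 1 (Y = 0*(-1) - 3*(-⅓) = 0 + 1 = 1)
M(D) = 1 + D² + 4*D (M(D) = (D² + 4*D) + 1 = 1 + D² + 4*D)
(9*29)*U(M(4))³ = (9*29)*(1 + 4² + 4*4)³ = 261*(1 + 16 + 16)³ = 261*33³ = 261*35937 = 9379557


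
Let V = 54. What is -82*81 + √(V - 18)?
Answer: -6636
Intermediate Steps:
-82*81 + √(V - 18) = -82*81 + √(54 - 18) = -6642 + √36 = -6642 + 6 = -6636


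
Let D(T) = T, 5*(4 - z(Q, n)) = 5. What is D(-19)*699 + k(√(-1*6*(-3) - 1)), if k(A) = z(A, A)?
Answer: -13278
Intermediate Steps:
z(Q, n) = 3 (z(Q, n) = 4 - ⅕*5 = 4 - 1 = 3)
k(A) = 3
D(-19)*699 + k(√(-1*6*(-3) - 1)) = -19*699 + 3 = -13281 + 3 = -13278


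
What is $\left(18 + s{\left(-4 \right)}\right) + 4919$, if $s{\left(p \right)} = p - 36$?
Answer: $4897$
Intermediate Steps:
$s{\left(p \right)} = -36 + p$ ($s{\left(p \right)} = p - 36 = -36 + p$)
$\left(18 + s{\left(-4 \right)}\right) + 4919 = \left(18 - 40\right) + 4919 = -22 + 4919 = 4897$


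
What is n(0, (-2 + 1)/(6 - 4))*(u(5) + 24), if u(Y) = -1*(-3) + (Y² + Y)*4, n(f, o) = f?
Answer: 0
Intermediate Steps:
u(Y) = 3 + 4*Y + 4*Y² (u(Y) = 3 + (Y + Y²)*4 = 3 + (4*Y + 4*Y²) = 3 + 4*Y + 4*Y²)
n(0, (-2 + 1)/(6 - 4))*(u(5) + 24) = 0*((3 + 4*5 + 4*5²) + 24) = 0*((3 + 20 + 4*25) + 24) = 0*((3 + 20 + 100) + 24) = 0*(123 + 24) = 0*147 = 0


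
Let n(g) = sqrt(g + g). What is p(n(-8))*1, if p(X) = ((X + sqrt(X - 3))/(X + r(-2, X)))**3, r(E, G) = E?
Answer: -781/1000 - 299*I/125 ≈ -0.781 - 2.392*I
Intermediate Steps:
n(g) = sqrt(2)*sqrt(g) (n(g) = sqrt(2*g) = sqrt(2)*sqrt(g))
p(X) = (X + sqrt(-3 + X))**3/(-2 + X)**3 (p(X) = ((X + sqrt(X - 3))/(X - 2))**3 = ((X + sqrt(-3 + X))/(-2 + X))**3 = (X + sqrt(-3 + X))**3/(-2 + X)**3)
p(n(-8))*1 = ((sqrt(2)*sqrt(-8) + sqrt(-3 + sqrt(2)*sqrt(-8)))**3/(-2 + sqrt(2)*sqrt(-8))**3)*1 = ((sqrt(2)*(2*I*sqrt(2)) + sqrt(-3 + sqrt(2)*(2*I*sqrt(2))))**3/(-2 + sqrt(2)*(2*I*sqrt(2)))**3)*1 = ((4*I + sqrt(-3 + 4*I))**3/(-2 + 4*I)**3)*1 = ((4*I + (1 + 2*I))**3/(-2 + 4*I)**3)*1 = ((1 + 6*I)**3/(-2 + 4*I)**3)*1 = (1 + 6*I)**3/(-2 + 4*I)**3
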